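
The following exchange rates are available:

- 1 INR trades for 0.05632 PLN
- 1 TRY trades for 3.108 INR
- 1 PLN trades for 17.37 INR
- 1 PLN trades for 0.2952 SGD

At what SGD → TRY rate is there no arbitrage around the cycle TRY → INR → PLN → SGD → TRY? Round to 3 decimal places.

Known legs of the cycle: 3.108 × 0.05632 × 0.2952 = 0.051672563712
For no arbitrage the full-cycle product must be 1, so the missing rate is 1 / 0.051672563712 ≈ 19.35263.

19.353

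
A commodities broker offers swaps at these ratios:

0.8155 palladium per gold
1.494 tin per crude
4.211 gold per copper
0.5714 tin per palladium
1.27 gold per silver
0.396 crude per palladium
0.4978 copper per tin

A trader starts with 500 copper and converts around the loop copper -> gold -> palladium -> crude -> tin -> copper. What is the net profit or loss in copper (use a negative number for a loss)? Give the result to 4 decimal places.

500 copper × 4.211 = 2105.5 gold
2105.5 gold × 0.8155 = 1717.03525 palladium
1717.03525 palladium × 0.396 = 679.945959 crude
679.945959 crude × 1.494 = 1015.839262746 tin
1015.839262746 tin × 0.4978 = 505.6847849949588 copper
Net change: 505.6847849949588 − 500 = 5.6847849949588 copper

5.6848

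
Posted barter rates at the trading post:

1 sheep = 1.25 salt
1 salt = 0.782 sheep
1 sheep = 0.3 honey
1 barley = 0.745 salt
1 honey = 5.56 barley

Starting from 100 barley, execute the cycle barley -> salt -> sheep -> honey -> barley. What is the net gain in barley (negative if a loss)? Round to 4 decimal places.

100 barley × 0.745 = 74.5 salt
74.5 salt × 0.782 = 58.259 sheep
58.259 sheep × 0.3 = 17.4777 honey
17.4777 honey × 5.56 = 97.176012 barley
Net change: 97.176012 − 100 = -2.823988 barley

-2.8240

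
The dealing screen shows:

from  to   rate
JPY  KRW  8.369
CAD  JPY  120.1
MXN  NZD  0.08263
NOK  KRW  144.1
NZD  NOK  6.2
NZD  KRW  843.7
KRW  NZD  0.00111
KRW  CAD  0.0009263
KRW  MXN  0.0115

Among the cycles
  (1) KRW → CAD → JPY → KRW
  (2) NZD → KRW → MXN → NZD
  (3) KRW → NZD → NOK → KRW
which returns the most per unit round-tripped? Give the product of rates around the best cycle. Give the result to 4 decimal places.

0.9917

(1) 0.0009263 × 120.1 × 8.369 = 0.93104
(2) 843.7 × 0.0115 × 0.08263 = 0.80172
(3) 0.00111 × 6.2 × 144.1 = 0.99170
Highest is cycle (3) at 0.9917 (≤1, no arbitrage).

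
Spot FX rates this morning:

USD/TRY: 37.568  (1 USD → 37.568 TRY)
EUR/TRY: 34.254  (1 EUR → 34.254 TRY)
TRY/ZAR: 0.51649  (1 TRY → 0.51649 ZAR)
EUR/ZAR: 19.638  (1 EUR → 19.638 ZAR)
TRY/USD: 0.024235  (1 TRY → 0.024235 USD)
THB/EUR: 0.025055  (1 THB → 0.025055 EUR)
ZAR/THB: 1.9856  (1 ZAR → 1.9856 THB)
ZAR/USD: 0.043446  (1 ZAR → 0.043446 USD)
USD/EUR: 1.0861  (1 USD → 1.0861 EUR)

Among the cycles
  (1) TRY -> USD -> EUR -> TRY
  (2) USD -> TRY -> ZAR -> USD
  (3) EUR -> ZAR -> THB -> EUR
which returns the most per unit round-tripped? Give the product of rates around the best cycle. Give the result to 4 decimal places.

(1) 0.024235 × 1.0861 × 34.254 = 0.90162
(2) 37.568 × 0.51649 × 0.043446 = 0.84300
(3) 19.638 × 1.9856 × 0.025055 = 0.97697
Highest is cycle (3) at 0.9770 (≤1, no arbitrage).

0.9770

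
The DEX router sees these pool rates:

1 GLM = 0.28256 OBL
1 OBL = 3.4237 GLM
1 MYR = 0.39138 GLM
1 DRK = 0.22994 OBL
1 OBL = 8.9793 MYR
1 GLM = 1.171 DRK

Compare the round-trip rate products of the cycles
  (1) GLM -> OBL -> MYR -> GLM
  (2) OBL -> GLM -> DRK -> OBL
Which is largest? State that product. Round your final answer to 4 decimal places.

0.9930

(1) 0.28256 × 8.9793 × 0.39138 = 0.99301
(2) 3.4237 × 1.171 × 0.22994 = 0.92186
Highest is cycle (1) at 0.9930 (≤1, no arbitrage).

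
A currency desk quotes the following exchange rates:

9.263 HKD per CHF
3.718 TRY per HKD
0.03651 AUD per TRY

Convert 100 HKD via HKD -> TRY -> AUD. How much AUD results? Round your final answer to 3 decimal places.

100 HKD × 3.718 = 371.8 TRY
371.8 TRY × 0.03651 = 13.574418 AUD

13.574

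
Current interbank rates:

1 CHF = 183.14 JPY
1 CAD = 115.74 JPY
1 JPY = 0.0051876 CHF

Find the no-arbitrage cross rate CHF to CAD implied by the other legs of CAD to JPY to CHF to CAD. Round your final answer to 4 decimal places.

Known legs of the cycle: 115.74 × 0.0051876 = 0.600412824
For no arbitrage the full-cycle product must be 1, so the missing rate is 1 / 0.600412824 ≈ 1.665521.

1.6655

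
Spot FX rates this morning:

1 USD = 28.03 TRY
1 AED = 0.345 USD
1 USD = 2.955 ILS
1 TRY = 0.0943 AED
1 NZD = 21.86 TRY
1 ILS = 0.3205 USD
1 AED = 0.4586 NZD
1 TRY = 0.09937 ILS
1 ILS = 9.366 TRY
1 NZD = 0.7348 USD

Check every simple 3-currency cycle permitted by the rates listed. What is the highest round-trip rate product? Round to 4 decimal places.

0.9454

NZD→TRY→AED→NZD: 21.86 × 0.0943 × 0.4586 = 0.94536
AED→USD→TRY→AED: 0.345 × 28.03 × 0.0943 = 0.91191
ILS→USD→TRY→ILS: 0.3205 × 28.03 × 0.09937 = 0.89270
Maximum is NZD→TRY→AED→NZD at 0.9454; no arbitrage — every cycle loses value.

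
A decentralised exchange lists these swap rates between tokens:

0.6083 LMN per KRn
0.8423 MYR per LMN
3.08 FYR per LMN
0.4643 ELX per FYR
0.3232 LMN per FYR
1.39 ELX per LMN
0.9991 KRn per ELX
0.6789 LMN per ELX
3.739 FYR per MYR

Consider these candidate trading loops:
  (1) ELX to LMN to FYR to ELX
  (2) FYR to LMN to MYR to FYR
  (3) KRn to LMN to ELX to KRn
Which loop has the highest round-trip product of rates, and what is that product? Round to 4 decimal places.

(1) 0.6789 × 3.08 × 0.4643 = 0.97086
(2) 0.3232 × 0.8423 × 3.739 = 1.01787
(3) 0.6083 × 1.39 × 0.9991 = 0.84478
Highest is cycle (2) at 1.0179 (>1, arbitrage).

1.0179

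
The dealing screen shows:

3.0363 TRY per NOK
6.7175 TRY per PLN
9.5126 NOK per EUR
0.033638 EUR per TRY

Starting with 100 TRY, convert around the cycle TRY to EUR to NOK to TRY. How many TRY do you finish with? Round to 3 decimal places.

100 TRY × 0.033638 = 3.3638 EUR
3.3638 EUR × 9.5126 = 31.99848388 NOK
31.99848388 NOK × 3.0363 = 97.156996604844 TRY

97.157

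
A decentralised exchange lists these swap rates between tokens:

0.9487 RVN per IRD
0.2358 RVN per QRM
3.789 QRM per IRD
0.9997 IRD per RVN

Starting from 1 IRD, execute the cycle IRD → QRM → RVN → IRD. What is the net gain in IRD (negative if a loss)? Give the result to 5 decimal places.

1 IRD × 3.789 = 3.789 QRM
3.789 QRM × 0.2358 = 0.8934462 RVN
0.8934462 RVN × 0.9997 = 0.89317816614 IRD
Net change: 0.89317816614 − 1 = -0.10682183386 IRD

-0.10682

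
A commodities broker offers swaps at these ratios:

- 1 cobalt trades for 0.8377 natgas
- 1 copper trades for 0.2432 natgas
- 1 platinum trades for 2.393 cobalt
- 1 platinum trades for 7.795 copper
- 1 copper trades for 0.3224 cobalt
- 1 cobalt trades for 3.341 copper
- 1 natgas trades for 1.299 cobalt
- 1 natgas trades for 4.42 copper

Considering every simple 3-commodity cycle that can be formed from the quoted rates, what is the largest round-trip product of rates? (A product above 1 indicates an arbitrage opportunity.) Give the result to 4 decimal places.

copper→cobalt→natgas→copper: 0.3224 × 0.8377 × 4.42 = 1.19373
copper→natgas→cobalt→copper: 0.2432 × 1.299 × 3.341 = 1.05548
Maximum is copper→cobalt→natgas→copper at 1.1937; arbitrage exists.

1.1937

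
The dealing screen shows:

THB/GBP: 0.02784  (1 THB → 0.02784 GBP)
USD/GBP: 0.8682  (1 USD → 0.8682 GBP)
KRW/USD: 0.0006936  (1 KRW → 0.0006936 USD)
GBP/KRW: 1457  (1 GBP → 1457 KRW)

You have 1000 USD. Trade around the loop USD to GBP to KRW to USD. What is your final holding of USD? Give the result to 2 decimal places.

877.38

1000 USD × 0.8682 = 868.2 GBP
868.2 GBP × 1457 = 1264967.4 KRW
1264967.4 KRW × 0.0006936 = 877.38138864 USD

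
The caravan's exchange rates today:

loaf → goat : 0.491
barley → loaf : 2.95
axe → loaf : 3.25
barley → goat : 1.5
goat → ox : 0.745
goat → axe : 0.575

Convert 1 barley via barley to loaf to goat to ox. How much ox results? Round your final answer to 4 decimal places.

1 barley × 2.95 = 2.95 loaf
2.95 loaf × 0.491 = 1.44845 goat
1.44845 goat × 0.745 = 1.07909525 ox

1.0791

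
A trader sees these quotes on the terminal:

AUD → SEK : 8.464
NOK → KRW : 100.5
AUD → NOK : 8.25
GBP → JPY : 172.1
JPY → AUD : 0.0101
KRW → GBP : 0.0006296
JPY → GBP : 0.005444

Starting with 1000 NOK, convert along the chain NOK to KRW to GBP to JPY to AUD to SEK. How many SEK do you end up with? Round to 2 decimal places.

1000 NOK × 100.5 = 100500 KRW
100500 KRW × 0.0006296 = 63.2748 GBP
63.2748 GBP × 172.1 = 10889.59308 JPY
10889.59308 JPY × 0.0101 = 109.984890108 AUD
109.984890108 AUD × 8.464 = 930.912109874112 SEK

930.91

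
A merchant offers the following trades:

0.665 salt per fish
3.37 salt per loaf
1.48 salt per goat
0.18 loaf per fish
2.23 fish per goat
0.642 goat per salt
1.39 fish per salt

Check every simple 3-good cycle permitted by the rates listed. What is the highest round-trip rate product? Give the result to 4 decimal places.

goat→fish→salt→goat: 2.23 × 0.665 × 0.642 = 0.95205
loaf→salt→fish→loaf: 3.37 × 1.39 × 0.18 = 0.84317
Maximum is goat→fish→salt→goat at 0.9521; no arbitrage — every cycle loses value.

0.9521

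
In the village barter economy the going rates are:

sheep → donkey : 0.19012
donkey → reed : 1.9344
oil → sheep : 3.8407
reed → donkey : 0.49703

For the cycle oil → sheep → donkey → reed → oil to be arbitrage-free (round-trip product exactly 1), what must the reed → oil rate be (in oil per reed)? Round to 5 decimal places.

0.70797

Known legs of the cycle: 3.8407 × 0.19012 × 1.9344 = 1.4124870492096
For no arbitrage the full-cycle product must be 1, so the missing rate is 1 / 1.4124870492096 ≈ 0.7079711.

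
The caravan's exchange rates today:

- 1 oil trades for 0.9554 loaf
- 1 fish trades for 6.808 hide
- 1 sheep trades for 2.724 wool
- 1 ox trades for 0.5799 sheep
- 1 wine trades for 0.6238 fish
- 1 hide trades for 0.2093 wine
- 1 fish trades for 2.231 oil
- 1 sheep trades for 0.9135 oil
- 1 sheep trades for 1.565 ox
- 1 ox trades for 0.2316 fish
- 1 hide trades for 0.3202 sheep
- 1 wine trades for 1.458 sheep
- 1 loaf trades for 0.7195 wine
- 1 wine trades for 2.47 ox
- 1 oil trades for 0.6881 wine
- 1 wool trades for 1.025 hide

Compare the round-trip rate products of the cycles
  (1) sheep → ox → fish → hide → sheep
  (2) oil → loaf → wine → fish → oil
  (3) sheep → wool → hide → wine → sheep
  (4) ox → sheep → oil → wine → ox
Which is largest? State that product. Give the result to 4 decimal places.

0.9567

(1) 1.565 × 0.2316 × 6.808 × 0.3202 = 0.79012
(2) 0.9554 × 0.7195 × 0.6238 × 2.231 = 0.95667
(3) 2.724 × 1.025 × 0.2093 × 1.458 = 0.85204
(4) 0.5799 × 0.9135 × 0.6881 × 2.47 = 0.90035
Highest is cycle (2) at 0.9567 (≤1, no arbitrage).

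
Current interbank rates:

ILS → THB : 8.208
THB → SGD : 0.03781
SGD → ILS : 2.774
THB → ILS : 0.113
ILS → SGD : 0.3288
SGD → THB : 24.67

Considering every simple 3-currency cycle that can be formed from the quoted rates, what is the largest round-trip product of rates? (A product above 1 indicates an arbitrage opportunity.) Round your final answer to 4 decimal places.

ILS→SGD→THB→ILS: 0.3288 × 24.67 × 0.113 = 0.91660
ILS→THB→SGD→ILS: 8.208 × 0.03781 × 2.774 = 0.86090
Maximum is ILS→SGD→THB→ILS at 0.9166; no arbitrage — every cycle loses value.

0.9166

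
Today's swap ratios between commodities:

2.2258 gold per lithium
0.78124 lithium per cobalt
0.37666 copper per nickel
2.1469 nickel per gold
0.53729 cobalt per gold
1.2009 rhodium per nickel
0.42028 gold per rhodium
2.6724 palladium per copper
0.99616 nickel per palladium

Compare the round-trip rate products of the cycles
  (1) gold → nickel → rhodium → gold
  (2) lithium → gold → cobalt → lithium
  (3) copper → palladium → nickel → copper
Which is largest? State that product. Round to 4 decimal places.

1.0836

(1) 2.1469 × 1.2009 × 0.42028 = 1.08357
(2) 2.2258 × 0.53729 × 0.78124 = 0.93428
(3) 2.6724 × 0.99616 × 0.37666 = 1.00272
Highest is cycle (1) at 1.0836 (>1, arbitrage).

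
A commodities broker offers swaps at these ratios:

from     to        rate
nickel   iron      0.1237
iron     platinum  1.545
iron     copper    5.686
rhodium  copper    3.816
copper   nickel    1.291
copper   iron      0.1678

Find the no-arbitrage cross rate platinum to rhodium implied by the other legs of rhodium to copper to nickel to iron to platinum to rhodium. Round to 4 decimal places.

1.0621

Known legs of the cycle: 3.816 × 1.291 × 0.1237 × 1.545 = 0.941527028124
For no arbitrage the full-cycle product must be 1, so the missing rate is 1 / 0.941527028124 ≈ 1.062104.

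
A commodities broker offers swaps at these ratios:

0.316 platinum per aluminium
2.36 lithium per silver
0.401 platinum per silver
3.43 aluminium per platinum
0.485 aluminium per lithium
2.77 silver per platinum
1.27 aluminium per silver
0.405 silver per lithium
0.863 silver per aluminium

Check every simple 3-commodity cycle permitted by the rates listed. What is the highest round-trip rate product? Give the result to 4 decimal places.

1.1870

silver→platinum→aluminium→silver: 0.401 × 3.43 × 0.863 = 1.18700
silver→aluminium→platinum→silver: 1.27 × 0.316 × 2.77 = 1.11166
silver→lithium→aluminium→silver: 2.36 × 0.485 × 0.863 = 0.98779
Maximum is silver→platinum→aluminium→silver at 1.1870; arbitrage exists.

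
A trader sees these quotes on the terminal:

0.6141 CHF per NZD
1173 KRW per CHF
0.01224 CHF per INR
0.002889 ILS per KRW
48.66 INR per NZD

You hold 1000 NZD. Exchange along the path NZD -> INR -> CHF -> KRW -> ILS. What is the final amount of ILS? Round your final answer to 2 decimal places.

1000 NZD × 48.66 = 48660 INR
48660 INR × 0.01224 = 595.5984 CHF
595.5984 CHF × 1173 = 698636.9232 KRW
698636.9232 KRW × 0.002889 = 2018.3620711248 ILS

2018.36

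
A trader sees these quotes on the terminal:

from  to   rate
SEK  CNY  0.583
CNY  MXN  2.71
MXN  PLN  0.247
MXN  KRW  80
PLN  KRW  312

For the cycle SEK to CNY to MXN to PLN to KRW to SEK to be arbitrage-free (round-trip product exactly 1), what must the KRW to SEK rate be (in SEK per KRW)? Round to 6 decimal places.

Known legs of the cycle: 0.583 × 2.71 × 0.247 × 312 = 121.75572552
For no arbitrage the full-cycle product must be 1, so the missing rate is 1 / 121.75572552 ≈ 0.00821317.

0.008213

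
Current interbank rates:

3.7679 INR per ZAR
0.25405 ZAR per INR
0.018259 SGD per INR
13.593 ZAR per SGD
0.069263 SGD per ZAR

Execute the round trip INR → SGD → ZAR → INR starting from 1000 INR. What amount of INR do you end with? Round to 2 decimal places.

1000 INR × 0.018259 = 18.259 SGD
18.259 SGD × 13.593 = 248.194587 ZAR
248.194587 ZAR × 3.7679 = 935.1723843573 INR

935.17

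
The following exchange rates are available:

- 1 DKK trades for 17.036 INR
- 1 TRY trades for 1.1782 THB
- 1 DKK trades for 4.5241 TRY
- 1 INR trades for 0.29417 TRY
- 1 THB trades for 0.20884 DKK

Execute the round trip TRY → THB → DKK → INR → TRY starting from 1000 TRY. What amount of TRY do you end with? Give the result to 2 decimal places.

1233.10

1000 TRY × 1.1782 = 1178.2 THB
1178.2 THB × 0.20884 = 246.055288 DKK
246.055288 DKK × 17.036 = 4191.797886368 INR
4191.797886368 INR × 0.29417 = 1233.10118423287456 TRY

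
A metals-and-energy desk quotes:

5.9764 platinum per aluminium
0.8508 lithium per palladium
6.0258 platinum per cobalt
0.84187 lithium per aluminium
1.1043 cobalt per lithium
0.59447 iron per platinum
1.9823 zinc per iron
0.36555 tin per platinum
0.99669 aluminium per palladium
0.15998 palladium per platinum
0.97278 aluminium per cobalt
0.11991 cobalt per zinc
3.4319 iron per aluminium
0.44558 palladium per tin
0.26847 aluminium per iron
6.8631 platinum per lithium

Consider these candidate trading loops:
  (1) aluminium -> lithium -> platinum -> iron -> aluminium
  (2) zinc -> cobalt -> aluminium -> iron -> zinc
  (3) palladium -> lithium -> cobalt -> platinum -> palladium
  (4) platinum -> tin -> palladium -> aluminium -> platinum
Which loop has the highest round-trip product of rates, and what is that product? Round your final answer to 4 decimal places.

0.9702

(1) 0.84187 × 6.8631 × 0.59447 × 0.26847 = 0.92213
(2) 0.11991 × 0.97278 × 3.4319 × 1.9823 = 0.79355
(3) 0.8508 × 1.1043 × 6.0258 × 0.15998 = 0.90572
(4) 0.36555 × 0.44558 × 0.99669 × 5.9764 = 0.97022
Highest is cycle (4) at 0.9702 (≤1, no arbitrage).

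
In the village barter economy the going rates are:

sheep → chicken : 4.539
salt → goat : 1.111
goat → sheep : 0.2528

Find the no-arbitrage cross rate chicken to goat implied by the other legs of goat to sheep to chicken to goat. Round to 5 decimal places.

0.87149

Known legs of the cycle: 0.2528 × 4.539 = 1.1474592
For no arbitrage the full-cycle product must be 1, so the missing rate is 1 / 1.1474592 ≈ 0.8714907.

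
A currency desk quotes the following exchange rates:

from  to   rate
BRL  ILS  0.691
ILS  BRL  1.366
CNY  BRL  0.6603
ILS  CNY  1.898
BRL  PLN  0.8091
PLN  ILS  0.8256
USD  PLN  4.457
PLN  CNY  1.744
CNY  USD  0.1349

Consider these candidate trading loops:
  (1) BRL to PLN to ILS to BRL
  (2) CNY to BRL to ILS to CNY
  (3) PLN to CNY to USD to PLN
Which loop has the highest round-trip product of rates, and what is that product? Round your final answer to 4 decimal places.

(1) 0.8091 × 0.8256 × 1.366 = 0.91248
(2) 0.6603 × 0.691 × 1.898 = 0.86600
(3) 1.744 × 0.1349 × 4.457 = 1.04858
Highest is cycle (3) at 1.0486 (>1, arbitrage).

1.0486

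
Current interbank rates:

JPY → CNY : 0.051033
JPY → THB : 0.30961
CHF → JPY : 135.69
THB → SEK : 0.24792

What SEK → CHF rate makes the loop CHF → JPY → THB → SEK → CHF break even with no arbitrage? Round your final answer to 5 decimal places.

Known legs of the cycle: 135.69 × 0.30961 × 0.24792 = 10.415362384728
For no arbitrage the full-cycle product must be 1, so the missing rate is 1 / 10.415362384728 ≈ 0.0960120.

0.09601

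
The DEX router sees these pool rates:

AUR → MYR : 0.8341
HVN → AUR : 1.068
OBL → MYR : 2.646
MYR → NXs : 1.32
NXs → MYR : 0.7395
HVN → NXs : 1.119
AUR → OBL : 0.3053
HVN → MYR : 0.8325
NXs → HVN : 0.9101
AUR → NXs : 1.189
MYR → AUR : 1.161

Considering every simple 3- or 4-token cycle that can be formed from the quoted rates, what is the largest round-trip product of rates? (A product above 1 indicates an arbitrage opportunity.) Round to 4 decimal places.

1.1557

HVN→AUR→NXs→HVN: 1.068 × 1.189 × 0.9101 = 1.15569
HVN→AUR→MYR→NXs→HVN: 1.068 × 0.8341 × 1.32 × 0.9101 = 1.07017
HVN→MYR→AUR→NXs→HVN: 0.8325 × 1.161 × 1.189 × 0.9101 = 1.04589
MYR→AUR→NXs→MYR: 1.161 × 1.189 × 0.7395 = 1.02083
HVN→MYR→NXs→HVN: 0.8325 × 1.32 × 0.9101 = 1.00011
MYR→AUR→OBL→MYR: 1.161 × 0.3053 × 2.646 = 0.93788
Maximum is HVN→AUR→NXs→HVN at 1.1557; arbitrage exists.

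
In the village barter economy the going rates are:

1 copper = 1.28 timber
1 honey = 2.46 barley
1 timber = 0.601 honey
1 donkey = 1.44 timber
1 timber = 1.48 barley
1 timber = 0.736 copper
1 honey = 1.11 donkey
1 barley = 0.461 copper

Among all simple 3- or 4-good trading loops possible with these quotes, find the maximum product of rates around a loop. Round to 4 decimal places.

timber→honey→donkey→timber: 0.601 × 1.11 × 1.44 = 0.96064
timber→barley→copper→timber: 1.48 × 0.461 × 1.28 = 0.87332
timber→honey→barley→copper→timber: 0.601 × 2.46 × 0.461 × 1.28 = 0.87241
Maximum is timber→honey→donkey→timber at 0.9606; no arbitrage — every cycle loses value.

0.9606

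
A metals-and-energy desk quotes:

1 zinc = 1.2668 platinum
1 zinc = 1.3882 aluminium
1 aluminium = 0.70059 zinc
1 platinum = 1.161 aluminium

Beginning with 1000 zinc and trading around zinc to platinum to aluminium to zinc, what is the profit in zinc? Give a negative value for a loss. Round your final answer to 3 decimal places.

30.396

1000 zinc × 1.2668 = 1266.8 platinum
1266.8 platinum × 1.161 = 1470.7548 aluminium
1470.7548 aluminium × 0.70059 = 1030.396105332 zinc
Net change: 1030.396105332 − 1000 = 30.396105332 zinc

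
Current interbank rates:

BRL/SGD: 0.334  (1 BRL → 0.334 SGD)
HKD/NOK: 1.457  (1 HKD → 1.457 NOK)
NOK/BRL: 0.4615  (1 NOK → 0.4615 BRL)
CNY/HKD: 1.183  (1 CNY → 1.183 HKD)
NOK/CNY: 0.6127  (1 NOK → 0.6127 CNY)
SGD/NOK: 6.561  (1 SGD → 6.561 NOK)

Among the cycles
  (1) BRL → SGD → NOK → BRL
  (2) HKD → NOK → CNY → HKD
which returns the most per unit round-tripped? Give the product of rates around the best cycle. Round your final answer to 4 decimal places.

1.0561

(1) 0.334 × 6.561 × 0.4615 = 1.01132
(2) 1.457 × 0.6127 × 1.183 = 1.05607
Highest is cycle (2) at 1.0561 (>1, arbitrage).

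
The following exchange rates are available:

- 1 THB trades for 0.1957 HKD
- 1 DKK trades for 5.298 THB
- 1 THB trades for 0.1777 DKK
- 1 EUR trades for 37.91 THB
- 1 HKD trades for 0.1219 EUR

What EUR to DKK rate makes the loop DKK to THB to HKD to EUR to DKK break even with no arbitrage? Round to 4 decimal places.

7.9121

Known legs of the cycle: 5.298 × 0.1957 × 0.1219 = 0.12638818734
For no arbitrage the full-cycle product must be 1, so the missing rate is 1 / 0.12638818734 ≈ 7.912132.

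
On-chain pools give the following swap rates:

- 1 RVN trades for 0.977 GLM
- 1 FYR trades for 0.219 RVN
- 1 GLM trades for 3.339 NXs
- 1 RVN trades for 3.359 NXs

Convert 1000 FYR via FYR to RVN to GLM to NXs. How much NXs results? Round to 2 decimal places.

1000 FYR × 0.219 = 219 RVN
219 RVN × 0.977 = 213.963 GLM
213.963 GLM × 3.339 = 714.422457 NXs

714.42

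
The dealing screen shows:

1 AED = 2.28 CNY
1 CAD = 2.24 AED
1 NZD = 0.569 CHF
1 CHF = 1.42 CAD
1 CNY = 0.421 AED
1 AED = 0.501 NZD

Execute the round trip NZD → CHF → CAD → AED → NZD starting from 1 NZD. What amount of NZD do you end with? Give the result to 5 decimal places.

1 NZD × 0.569 = 0.569 CHF
0.569 CHF × 1.42 = 0.80798 CAD
0.80798 CAD × 2.24 = 1.8098752 AED
1.8098752 AED × 0.501 = 0.9067474752 NZD

0.90675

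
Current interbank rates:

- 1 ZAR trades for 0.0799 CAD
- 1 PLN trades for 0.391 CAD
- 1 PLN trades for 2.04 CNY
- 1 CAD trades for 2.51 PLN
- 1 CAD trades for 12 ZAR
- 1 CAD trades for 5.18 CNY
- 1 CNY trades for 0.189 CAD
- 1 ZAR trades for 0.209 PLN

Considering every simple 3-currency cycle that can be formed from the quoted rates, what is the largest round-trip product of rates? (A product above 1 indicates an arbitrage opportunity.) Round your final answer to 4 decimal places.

ZAR→PLN→CAD→ZAR: 0.209 × 0.391 × 12 = 0.98063
CNY→CAD→PLN→CNY: 0.189 × 2.51 × 2.04 = 0.96776
Maximum is ZAR→PLN→CAD→ZAR at 0.9806; no arbitrage — every cycle loses value.

0.9806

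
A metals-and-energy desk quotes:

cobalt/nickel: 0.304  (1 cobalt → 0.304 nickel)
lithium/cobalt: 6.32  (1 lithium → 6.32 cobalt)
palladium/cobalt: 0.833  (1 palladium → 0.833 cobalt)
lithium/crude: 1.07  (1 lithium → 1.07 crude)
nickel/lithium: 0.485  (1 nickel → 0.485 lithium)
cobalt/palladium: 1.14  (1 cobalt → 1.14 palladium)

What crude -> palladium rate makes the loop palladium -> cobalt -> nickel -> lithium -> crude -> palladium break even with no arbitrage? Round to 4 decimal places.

Known legs of the cycle: 0.833 × 0.304 × 0.485 × 1.07 = 0.1314147464
For no arbitrage the full-cycle product must be 1, so the missing rate is 1 / 0.1314147464 ≈ 7.609496.

7.6095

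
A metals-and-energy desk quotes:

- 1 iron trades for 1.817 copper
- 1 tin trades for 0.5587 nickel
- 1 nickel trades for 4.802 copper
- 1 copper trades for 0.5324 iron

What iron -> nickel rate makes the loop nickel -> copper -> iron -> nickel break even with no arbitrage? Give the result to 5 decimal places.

0.39115

Known legs of the cycle: 4.802 × 0.5324 = 2.5565848
For no arbitrage the full-cycle product must be 1, so the missing rate is 1 / 2.5565848 ≈ 0.3911468.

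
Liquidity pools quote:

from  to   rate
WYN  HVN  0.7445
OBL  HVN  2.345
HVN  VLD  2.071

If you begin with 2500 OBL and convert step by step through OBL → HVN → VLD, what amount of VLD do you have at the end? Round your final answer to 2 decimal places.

2500 OBL × 2.345 = 5862.5 HVN
5862.5 HVN × 2.071 = 12141.2375 VLD

12141.24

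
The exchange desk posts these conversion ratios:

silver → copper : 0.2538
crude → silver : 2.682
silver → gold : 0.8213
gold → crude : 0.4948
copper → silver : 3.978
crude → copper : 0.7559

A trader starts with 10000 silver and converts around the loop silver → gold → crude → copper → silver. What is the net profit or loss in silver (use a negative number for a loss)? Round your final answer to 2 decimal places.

10000 silver × 0.8213 = 8213 gold
8213 gold × 0.4948 = 4063.7924 crude
4063.7924 crude × 0.7559 = 3071.82067516 copper
3071.82067516 copper × 3.978 = 12219.70264578648 silver
Net change: 12219.70264578648 − 10000 = 2219.70264578648 silver

2219.70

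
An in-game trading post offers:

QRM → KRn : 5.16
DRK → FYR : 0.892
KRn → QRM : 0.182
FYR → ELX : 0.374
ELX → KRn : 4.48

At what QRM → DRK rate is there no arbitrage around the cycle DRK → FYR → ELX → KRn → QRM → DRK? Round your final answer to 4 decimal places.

3.6763

Known legs of the cycle: 0.892 × 0.374 × 4.48 × 0.182 = 0.27201061888
For no arbitrage the full-cycle product must be 1, so the missing rate is 1 / 0.27201061888 ≈ 3.676327.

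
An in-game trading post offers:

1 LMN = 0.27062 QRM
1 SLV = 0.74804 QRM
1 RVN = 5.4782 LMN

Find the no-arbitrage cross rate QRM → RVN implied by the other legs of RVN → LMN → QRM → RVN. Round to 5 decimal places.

0.67453

Known legs of the cycle: 5.4782 × 0.27062 = 1.482510484
For no arbitrage the full-cycle product must be 1, so the missing rate is 1 / 1.482510484 ≈ 0.6745315.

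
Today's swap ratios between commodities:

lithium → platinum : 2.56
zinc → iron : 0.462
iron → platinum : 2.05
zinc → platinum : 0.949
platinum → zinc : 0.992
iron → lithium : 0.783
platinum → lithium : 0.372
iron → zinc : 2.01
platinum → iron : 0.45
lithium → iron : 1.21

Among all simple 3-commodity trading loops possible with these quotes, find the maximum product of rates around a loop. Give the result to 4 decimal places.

0.9395

iron→platinum→zinc→iron: 2.05 × 0.992 × 0.462 = 0.93952
lithium→iron→platinum→lithium: 1.21 × 2.05 × 0.372 = 0.92275
lithium→platinum→iron→lithium: 2.56 × 0.45 × 0.783 = 0.90202
iron→zinc→platinum→iron: 2.01 × 0.949 × 0.45 = 0.85837
Maximum is iron→platinum→zinc→iron at 0.9395; no arbitrage — every cycle loses value.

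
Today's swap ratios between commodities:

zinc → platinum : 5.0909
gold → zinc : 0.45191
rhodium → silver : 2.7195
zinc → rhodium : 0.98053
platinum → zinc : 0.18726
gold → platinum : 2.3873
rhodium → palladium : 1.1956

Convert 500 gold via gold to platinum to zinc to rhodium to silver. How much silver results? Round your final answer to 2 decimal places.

596.04

500 gold × 2.3873 = 1193.65 platinum
1193.65 platinum × 0.18726 = 223.522899 zinc
223.522899 zinc × 0.98053 = 219.17090815647 rhodium
219.17090815647 rhodium × 2.7195 = 596.035284731520165 silver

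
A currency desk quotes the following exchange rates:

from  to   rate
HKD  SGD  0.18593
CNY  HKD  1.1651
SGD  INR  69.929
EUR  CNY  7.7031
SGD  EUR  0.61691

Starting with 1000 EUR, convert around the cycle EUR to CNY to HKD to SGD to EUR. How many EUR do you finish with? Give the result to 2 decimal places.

1000 EUR × 7.7031 = 7703.1 CNY
7703.1 CNY × 1.1651 = 8974.88181 HKD
8974.88181 HKD × 0.18593 = 1668.6997749333 SGD
1668.6997749333 SGD × 0.61691 = 1029.437578154102103 EUR

1029.44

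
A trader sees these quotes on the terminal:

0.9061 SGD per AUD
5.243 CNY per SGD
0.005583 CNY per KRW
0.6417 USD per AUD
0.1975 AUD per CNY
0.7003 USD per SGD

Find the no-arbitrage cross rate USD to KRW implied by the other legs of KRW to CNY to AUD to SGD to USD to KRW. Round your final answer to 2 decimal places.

Known legs of the cycle: 0.005583 × 0.1975 × 0.9061 × 0.7003 = 0.000699672789785775
For no arbitrage the full-cycle product must be 1, so the missing rate is 1 / 0.000699672789785775 ≈ 1429.2395.

1429.24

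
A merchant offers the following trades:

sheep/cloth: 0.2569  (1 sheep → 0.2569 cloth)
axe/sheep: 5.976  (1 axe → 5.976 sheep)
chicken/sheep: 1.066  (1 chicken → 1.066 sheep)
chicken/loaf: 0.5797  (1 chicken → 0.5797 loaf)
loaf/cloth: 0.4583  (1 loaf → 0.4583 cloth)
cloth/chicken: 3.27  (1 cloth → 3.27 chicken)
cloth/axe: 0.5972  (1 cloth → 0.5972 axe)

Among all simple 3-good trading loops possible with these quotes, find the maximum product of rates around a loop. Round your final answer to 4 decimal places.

0.9168

cloth→axe→sheep→cloth: 0.5972 × 5.976 × 0.2569 = 0.91684
cloth→chicken→sheep→cloth: 3.27 × 1.066 × 0.2569 = 0.89551
loaf→cloth→chicken→loaf: 0.4583 × 3.27 × 0.5797 = 0.86876
Maximum is cloth→axe→sheep→cloth at 0.9168; no arbitrage — every cycle loses value.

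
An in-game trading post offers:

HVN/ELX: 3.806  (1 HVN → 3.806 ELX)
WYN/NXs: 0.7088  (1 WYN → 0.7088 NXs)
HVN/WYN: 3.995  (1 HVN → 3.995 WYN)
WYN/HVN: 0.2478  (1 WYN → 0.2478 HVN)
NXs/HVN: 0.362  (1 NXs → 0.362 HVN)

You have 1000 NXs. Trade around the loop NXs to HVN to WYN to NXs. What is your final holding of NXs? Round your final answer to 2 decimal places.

1000 NXs × 0.362 = 362 HVN
362 HVN × 3.995 = 1446.19 WYN
1446.19 WYN × 0.7088 = 1025.059472 NXs

1025.06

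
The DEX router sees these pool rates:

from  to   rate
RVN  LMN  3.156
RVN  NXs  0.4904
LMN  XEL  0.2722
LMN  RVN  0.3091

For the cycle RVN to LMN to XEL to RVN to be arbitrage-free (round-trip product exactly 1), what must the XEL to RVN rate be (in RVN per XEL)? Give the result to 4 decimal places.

1.1641

Known legs of the cycle: 3.156 × 0.2722 = 0.8590632
For no arbitrage the full-cycle product must be 1, so the missing rate is 1 / 0.8590632 ≈ 1.164059.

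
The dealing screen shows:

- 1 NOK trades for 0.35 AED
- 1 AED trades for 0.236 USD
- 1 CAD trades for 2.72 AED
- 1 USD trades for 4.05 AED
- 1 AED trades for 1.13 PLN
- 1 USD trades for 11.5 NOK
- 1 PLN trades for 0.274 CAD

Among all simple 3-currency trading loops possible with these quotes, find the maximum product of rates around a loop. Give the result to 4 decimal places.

0.9499

USD→NOK→AED→USD: 11.5 × 0.35 × 0.236 = 0.94990
PLN→CAD→AED→PLN: 0.274 × 2.72 × 1.13 = 0.84217
Maximum is USD→NOK→AED→USD at 0.9499; no arbitrage — every cycle loses value.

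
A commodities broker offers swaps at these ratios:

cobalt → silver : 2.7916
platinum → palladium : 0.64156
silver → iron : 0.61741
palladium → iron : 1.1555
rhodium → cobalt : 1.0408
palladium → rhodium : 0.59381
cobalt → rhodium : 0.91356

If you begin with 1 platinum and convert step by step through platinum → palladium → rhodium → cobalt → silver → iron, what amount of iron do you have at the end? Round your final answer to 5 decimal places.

0.68341

1 platinum × 0.64156 = 0.64156 palladium
0.64156 palladium × 0.59381 = 0.3809647436 rhodium
0.3809647436 rhodium × 1.0408 = 0.39650810513888 cobalt
0.39650810513888 cobalt × 2.7916 = 1.106892026305697408 silver
1.106892026305697408 silver × 0.61741 = 0.68340620596140063667328 iron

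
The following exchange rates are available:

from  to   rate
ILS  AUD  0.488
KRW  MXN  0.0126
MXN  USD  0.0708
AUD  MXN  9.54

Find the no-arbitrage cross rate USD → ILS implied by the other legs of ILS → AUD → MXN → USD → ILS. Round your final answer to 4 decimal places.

Known legs of the cycle: 0.488 × 9.54 × 0.0708 = 0.329610816
For no arbitrage the full-cycle product must be 1, so the missing rate is 1 / 0.329610816 ≈ 3.033881.

3.0339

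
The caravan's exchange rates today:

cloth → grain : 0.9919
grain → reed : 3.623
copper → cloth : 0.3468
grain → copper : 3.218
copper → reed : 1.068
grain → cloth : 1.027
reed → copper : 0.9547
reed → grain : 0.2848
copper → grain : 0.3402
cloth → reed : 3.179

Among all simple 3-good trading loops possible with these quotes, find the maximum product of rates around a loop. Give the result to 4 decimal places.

grain→reed→copper→grain: 3.623 × 0.9547 × 0.3402 = 1.17671
grain→copper→cloth→grain: 3.218 × 0.3468 × 0.9919 = 1.10696
copper→cloth→reed→copper: 0.3468 × 3.179 × 0.9547 = 1.05253
grain→copper→reed→grain: 3.218 × 1.068 × 0.2848 = 0.97881
grain→cloth→reed→grain: 1.027 × 3.179 × 0.2848 = 0.92982
Maximum is grain→reed→copper→grain at 1.1767; arbitrage exists.

1.1767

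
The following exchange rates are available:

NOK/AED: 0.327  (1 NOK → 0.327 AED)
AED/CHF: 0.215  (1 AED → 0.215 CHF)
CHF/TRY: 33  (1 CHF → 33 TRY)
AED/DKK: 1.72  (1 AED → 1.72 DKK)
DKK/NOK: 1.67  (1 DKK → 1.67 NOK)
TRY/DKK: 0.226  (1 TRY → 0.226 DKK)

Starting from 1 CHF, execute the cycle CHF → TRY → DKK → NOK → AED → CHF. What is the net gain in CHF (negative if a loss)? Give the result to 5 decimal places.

1 CHF × 33 = 33 TRY
33 TRY × 0.226 = 7.458 DKK
7.458 DKK × 1.67 = 12.45486 NOK
12.45486 NOK × 0.327 = 4.07273922 AED
4.07273922 AED × 0.215 = 0.8756389323 CHF
Net change: 0.8756389323 − 1 = -0.1243610677 CHF

-0.12436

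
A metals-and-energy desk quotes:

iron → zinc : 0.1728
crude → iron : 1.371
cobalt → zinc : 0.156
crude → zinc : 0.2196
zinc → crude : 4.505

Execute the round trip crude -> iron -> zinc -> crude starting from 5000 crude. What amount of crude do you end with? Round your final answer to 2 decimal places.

5000 crude × 1.371 = 6855 iron
6855 iron × 0.1728 = 1184.544 zinc
1184.544 zinc × 4.505 = 5336.37072 crude

5336.37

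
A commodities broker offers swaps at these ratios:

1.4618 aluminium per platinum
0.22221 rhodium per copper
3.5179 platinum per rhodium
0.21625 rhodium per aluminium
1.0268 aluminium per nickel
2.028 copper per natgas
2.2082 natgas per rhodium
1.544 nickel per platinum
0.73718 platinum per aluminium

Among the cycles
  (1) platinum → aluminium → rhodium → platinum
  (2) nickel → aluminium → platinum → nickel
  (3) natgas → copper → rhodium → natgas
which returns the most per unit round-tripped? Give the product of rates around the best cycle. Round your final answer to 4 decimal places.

(1) 1.4618 × 0.21625 × 3.5179 = 1.11206
(2) 1.0268 × 0.73718 × 1.544 = 1.16871
(3) 2.028 × 0.22221 × 2.2082 = 0.99511
Highest is cycle (2) at 1.1687 (>1, arbitrage).

1.1687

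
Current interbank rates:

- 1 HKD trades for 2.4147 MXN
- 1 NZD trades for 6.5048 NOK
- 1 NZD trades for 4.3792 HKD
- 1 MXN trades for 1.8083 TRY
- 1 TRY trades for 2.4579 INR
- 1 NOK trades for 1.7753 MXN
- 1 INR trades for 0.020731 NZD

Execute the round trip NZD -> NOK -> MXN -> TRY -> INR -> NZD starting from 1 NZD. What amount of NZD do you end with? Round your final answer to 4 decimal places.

1.0640

1 NZD × 6.5048 = 6.5048 NOK
6.5048 NOK × 1.7753 = 11.54797144 MXN
11.54797144 MXN × 1.8083 = 20.882196754952 TRY
20.882196754952 TRY × 2.4579 = 51.3263514039965208 INR
51.3263514039965208 INR × 0.020731 = 1.0640465909562518727048 NZD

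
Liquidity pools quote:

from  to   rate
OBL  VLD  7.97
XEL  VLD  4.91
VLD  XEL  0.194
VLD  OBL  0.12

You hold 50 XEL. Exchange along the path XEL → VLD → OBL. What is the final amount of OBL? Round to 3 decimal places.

29.460

50 XEL × 4.91 = 245.5 VLD
245.5 VLD × 0.12 = 29.46 OBL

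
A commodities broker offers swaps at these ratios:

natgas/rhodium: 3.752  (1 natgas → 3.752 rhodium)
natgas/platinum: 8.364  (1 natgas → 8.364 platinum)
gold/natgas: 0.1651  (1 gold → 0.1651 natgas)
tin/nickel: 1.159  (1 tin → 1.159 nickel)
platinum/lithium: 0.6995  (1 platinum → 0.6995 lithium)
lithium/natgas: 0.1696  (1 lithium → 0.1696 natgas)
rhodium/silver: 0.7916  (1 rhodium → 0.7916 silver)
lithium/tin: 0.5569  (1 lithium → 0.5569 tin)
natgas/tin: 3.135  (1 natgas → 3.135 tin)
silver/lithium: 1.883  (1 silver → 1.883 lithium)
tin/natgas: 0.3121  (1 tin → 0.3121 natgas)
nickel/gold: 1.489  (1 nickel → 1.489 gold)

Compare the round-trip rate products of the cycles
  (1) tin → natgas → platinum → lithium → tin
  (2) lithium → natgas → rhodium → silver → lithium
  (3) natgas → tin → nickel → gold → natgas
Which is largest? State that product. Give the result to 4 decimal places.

1.0169

(1) 0.3121 × 8.364 × 0.6995 × 0.5569 = 1.01689
(2) 0.1696 × 3.752 × 0.7916 × 1.883 = 0.94852
(3) 3.135 × 1.159 × 1.489 × 0.1651 = 0.89323
Highest is cycle (1) at 1.0169 (>1, arbitrage).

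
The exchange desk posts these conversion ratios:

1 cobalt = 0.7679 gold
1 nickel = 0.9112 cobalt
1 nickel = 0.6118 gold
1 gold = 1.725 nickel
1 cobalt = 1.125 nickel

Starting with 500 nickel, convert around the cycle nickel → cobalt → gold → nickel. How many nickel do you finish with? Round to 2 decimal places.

603.50

500 nickel × 0.9112 = 455.6 cobalt
455.6 cobalt × 0.7679 = 349.85524 gold
349.85524 gold × 1.725 = 603.500289 nickel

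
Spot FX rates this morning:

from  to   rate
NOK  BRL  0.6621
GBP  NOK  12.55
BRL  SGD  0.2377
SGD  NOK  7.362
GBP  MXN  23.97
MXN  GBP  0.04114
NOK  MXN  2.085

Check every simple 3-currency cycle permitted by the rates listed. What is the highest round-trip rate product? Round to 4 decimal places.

1.1586

NOK→BRL→SGD→NOK: 0.6621 × 0.2377 × 7.362 = 1.15864
NOK→MXN→GBP→NOK: 2.085 × 0.04114 × 12.55 = 1.07650
Maximum is NOK→BRL→SGD→NOK at 1.1586; arbitrage exists.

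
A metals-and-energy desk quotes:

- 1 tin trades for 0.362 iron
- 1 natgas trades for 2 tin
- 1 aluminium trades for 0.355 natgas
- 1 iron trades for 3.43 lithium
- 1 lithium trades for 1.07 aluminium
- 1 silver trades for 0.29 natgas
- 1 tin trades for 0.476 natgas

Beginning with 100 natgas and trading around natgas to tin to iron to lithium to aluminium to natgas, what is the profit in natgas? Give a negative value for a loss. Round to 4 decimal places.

-5.6711

100 natgas × 2 = 200 tin
200 tin × 0.362 = 72.4 iron
72.4 iron × 3.43 = 248.332 lithium
248.332 lithium × 1.07 = 265.71524 aluminium
265.71524 aluminium × 0.355 = 94.3289102 natgas
Net change: 94.3289102 − 100 = -5.6710898 natgas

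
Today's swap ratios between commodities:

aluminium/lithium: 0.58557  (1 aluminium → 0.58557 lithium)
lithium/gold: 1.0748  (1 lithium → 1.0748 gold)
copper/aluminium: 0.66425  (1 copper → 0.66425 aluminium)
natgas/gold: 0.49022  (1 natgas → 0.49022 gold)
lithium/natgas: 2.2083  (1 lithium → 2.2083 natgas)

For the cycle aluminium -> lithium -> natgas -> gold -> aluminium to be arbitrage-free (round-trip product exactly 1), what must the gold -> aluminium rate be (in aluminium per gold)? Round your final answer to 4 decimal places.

1.5775

Known legs of the cycle: 0.58557 × 2.2083 × 0.49022 = 0.63391045832082
For no arbitrage the full-cycle product must be 1, so the missing rate is 1 / 0.63391045832082 ≈ 1.577510.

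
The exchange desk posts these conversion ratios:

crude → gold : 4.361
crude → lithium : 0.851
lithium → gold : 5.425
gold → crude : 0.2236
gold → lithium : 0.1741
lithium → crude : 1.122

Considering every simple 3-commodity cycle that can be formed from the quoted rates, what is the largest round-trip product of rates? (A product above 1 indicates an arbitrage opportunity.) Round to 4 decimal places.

1.0323

crude→lithium→gold→crude: 0.851 × 5.425 × 0.2236 = 1.03229
crude→gold→lithium→crude: 4.361 × 0.1741 × 1.122 = 0.85188
Maximum is crude→lithium→gold→crude at 1.0323; arbitrage exists.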